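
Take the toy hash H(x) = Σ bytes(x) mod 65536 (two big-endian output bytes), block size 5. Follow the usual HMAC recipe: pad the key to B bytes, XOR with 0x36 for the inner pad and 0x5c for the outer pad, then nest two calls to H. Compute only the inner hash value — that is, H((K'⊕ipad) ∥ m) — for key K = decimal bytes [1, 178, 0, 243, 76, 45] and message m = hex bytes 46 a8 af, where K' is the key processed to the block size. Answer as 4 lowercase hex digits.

Key decimal bytes [1, 178, 0, 243, 76, 45] = 01 b2 00 f3 4c 2d is 6 bytes > B = 5, so hash it first: H(key) = 02 1f, then zero-pad to 5 bytes: K' = 02 1f 00 00 00.
K' ⊕ ipad = 34 29 36 36 36.
Inner input = 34 29 36 36 36 ∥ 46 a8 af.
Inner hash: sum = 52+41+54+54+54+70+168+175 = 668 → 02 9c.

029c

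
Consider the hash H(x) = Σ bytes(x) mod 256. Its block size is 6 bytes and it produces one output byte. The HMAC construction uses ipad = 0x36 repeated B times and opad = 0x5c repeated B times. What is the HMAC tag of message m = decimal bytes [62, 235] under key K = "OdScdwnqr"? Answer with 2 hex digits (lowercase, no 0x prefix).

6f

Key "OdScdwnqr" = 4f 64 53 63 64 77 6e 71 72 is 9 bytes > B = 6, so hash it first: H(key) = 95, then zero-pad to 6 bytes: K' = 95 00 00 00 00 00.
K' ⊕ ipad = a3 36 36 36 36 36.  K' ⊕ opad = c9 5c 5c 5c 5c 5c.
Inner input = (K'⊕ipad) ∥ m = a3 36 36 36 36 36 ∥ 3e eb.
Inner hash: sum = 163+54+54+54+54+54+62+235 = 730; mod 256 = 218 → da.
Outer input = (K'⊕opad) ∥ inner = c9 5c 5c 5c 5c 5c ∥ da.
Outer hash (tag): sum = 201+92+92+92+92+92+218 = 879; mod 256 = 111 → 6f.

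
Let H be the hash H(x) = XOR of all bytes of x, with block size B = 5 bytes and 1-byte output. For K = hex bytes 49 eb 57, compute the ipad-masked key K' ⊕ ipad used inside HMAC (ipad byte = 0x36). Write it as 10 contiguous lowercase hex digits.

Key hex bytes 49 eb 57 is 3 bytes ≤ B = 5; zero-pad to 5 bytes: K' = 49 eb 57 00 00.
XOR each byte with 0x36: 49⊕36=7f, eb⊕36=dd, 57⊕36=61, 00⊕36=36, 00⊕36=36.

7fdd613636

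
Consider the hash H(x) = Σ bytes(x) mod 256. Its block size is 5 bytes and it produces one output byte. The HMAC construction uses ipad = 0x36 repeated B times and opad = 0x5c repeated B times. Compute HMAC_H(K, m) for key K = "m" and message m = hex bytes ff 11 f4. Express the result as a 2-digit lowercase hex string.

d8

Key "m" = 6d is 1 byte ≤ B = 5; zero-pad to 5 bytes: K' = 6d 00 00 00 00.
K' ⊕ ipad = 5b 36 36 36 36.  K' ⊕ opad = 31 5c 5c 5c 5c.
Inner input = (K'⊕ipad) ∥ m = 5b 36 36 36 36 ∥ ff 11 f4.
Inner hash: sum = 91+54+54+54+54+255+17+244 = 823; mod 256 = 55 → 37.
Outer input = (K'⊕opad) ∥ inner = 31 5c 5c 5c 5c ∥ 37.
Outer hash (tag): sum = 49+92+92+92+92+55 = 472; mod 256 = 216 → d8.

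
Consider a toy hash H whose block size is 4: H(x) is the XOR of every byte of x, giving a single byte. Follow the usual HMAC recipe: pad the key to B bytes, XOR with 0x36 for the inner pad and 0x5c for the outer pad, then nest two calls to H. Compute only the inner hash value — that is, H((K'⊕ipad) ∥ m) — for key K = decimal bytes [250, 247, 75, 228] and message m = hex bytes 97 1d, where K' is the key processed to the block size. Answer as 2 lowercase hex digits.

28

Key decimal bytes [250, 247, 75, 228] = fa f7 4b e4 is exactly B = 4 bytes: K' = fa f7 4b e4.
K' ⊕ ipad = cc c1 7d d2.
Inner input = cc c1 7d d2 ∥ 97 1d.
Inner hash: XOR cc⊕c1⊕7d⊕d2⊕97⊕1d = 28.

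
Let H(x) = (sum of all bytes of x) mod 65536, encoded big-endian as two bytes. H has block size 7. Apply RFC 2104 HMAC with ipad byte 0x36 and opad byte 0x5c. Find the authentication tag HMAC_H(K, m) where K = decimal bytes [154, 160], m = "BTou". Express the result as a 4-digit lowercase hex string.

Key decimal bytes [154, 160] = 9a a0 is 2 bytes ≤ B = 7; zero-pad to 7 bytes: K' = 9a a0 00 00 00 00 00.
K' ⊕ ipad = ac 96 36 36 36 36 36.  K' ⊕ opad = c6 fc 5c 5c 5c 5c 5c.
Inner input = (K'⊕ipad) ∥ m = ac 96 36 36 36 36 36 ∥ 42 54 6f 75.
Inner hash: sum = 172+150+54+54+54+54+54+66+84+111+117 = 970 → 03 ca.
Outer input = (K'⊕opad) ∥ inner = c6 fc 5c 5c 5c 5c 5c ∥ 03 ca.
Outer hash (tag): sum = 198+252+92+92+92+92+92+3+202 = 1115 → 04 5b.

045b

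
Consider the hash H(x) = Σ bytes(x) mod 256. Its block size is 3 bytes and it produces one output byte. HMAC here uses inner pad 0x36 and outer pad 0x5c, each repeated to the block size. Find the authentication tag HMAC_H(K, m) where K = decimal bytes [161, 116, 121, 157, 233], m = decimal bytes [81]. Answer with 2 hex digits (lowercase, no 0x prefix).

df

Key decimal bytes [161, 116, 121, 157, 233] = a1 74 79 9d e9 is 5 bytes > B = 3, so hash it first: H(key) = 14, then zero-pad to 3 bytes: K' = 14 00 00.
K' ⊕ ipad = 22 36 36.  K' ⊕ opad = 48 5c 5c.
Inner input = (K'⊕ipad) ∥ m = 22 36 36 ∥ 51.
Inner hash: sum = 34+54+54+81 = 223 → df.
Outer input = (K'⊕opad) ∥ inner = 48 5c 5c ∥ df.
Outer hash (tag): sum = 72+92+92+223 = 479; mod 256 = 223 → df.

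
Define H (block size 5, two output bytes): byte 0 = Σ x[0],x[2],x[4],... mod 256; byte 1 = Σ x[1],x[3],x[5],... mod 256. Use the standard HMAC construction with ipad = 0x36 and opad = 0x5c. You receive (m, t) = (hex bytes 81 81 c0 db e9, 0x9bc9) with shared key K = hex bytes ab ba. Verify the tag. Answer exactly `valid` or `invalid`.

invalid

Key hex bytes ab ba is 2 bytes ≤ B = 5; zero-pad to 5 bytes: K' = ab ba 00 00 00.
K' ⊕ ipad = 9d 8c 36 36 36; K' ⊕ opad = f7 e6 5c 5c 5c.
Inner hash: even-index sum = 613 mod 256 = 101; odd-index sum = 748 mod 256 = 236 → 65 ec.
Outer hash (recomputed tag): even-index sum = 667 mod 256 = 155; odd-index sum = 423 mod 256 = 167 → 9b a7.
Recomputed tag = 9ba7; claimed = 9bc9 → mismatch.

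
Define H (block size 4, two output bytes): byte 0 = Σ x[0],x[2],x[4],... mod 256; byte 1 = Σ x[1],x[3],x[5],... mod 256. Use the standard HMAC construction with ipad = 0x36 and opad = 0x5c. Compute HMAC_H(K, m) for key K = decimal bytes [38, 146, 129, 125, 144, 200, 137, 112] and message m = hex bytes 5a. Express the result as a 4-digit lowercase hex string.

Key decimal bytes [38, 146, 129, 125, 144, 200, 137, 112] = 26 92 81 7d 90 c8 89 70 is 8 bytes > B = 4, so hash it first: H(key) = c0 47, then zero-pad to 4 bytes: K' = c0 47 00 00.
K' ⊕ ipad = f6 71 36 36.  K' ⊕ opad = 9c 1b 5c 5c.
Inner input = (K'⊕ipad) ∥ m = f6 71 36 36 ∥ 5a.
Inner hash: even-index sum = 390 mod 256 = 134; odd-index sum = 167 mod 256 = 167 → 86 a7.
Outer input = (K'⊕opad) ∥ inner = 9c 1b 5c 5c ∥ 86 a7.
Outer hash (tag): even-index sum = 382 mod 256 = 126; odd-index sum = 286 mod 256 = 30 → 7e 1e.

7e1e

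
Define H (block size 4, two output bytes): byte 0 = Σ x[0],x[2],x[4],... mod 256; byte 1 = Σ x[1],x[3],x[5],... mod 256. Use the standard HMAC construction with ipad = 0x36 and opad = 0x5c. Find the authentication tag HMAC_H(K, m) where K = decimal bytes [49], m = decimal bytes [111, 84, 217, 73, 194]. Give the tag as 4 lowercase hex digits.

Key decimal bytes [49] = 31 is 1 byte ≤ B = 4; zero-pad to 4 bytes: K' = 31 00 00 00.
K' ⊕ ipad = 07 36 36 36.  K' ⊕ opad = 6d 5c 5c 5c.
Inner input = (K'⊕ipad) ∥ m = 07 36 36 36 ∥ 6f 54 d9 49 c2.
Inner hash: even-index sum = 583 mod 256 = 71; odd-index sum = 265 mod 256 = 9 → 47 09.
Outer input = (K'⊕opad) ∥ inner = 6d 5c 5c 5c ∥ 47 09.
Outer hash (tag): even-index sum = 272 mod 256 = 16; odd-index sum = 193 mod 256 = 193 → 10 c1.

10c1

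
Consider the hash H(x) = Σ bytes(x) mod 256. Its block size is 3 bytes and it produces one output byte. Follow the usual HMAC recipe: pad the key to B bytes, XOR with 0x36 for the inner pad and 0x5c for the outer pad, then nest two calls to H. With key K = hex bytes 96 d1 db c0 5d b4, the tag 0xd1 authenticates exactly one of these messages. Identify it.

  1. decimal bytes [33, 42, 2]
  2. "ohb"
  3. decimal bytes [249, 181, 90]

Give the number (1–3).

2

Key hex bytes 96 d1 db c0 5d b4 is 6 bytes > B = 3, so hash it first: H(key) = 13, then zero-pad to 3 bytes: K' = 13 00 00.
K' ⊕ ipad = 25 36 36; K' ⊕ opad = 4f 5c 5c.
m1: inner = H(25 36 36 21 2a 02) = de; tag = H(4f 5c 5c de) = e5
m2: inner = H(25 36 36 6f 68 62) = ca; tag = H(4f 5c 5c ca) = d1 ← matches
m3: inner = H(25 36 36 f9 b5 5a) = 99; tag = H(4f 5c 5c 99) = a0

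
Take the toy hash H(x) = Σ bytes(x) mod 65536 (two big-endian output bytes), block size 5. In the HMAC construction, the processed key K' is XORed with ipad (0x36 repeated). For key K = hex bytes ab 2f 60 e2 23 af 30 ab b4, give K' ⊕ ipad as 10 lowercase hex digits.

Key hex bytes ab 2f 60 e2 23 af 30 ab b4 is 9 bytes > B = 5, so hash it first: H(key) = 04 7d, then zero-pad to 5 bytes: K' = 04 7d 00 00 00.
XOR each byte with 0x36: 04⊕36=32, 7d⊕36=4b, 00⊕36=36, 00⊕36=36, 00⊕36=36.

324b363636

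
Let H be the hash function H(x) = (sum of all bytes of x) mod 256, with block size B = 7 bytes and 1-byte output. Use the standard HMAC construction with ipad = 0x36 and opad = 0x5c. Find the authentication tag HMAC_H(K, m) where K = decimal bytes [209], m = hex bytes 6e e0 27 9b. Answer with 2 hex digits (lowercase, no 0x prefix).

f0

Key decimal bytes [209] = d1 is 1 byte ≤ B = 7; zero-pad to 7 bytes: K' = d1 00 00 00 00 00 00.
K' ⊕ ipad = e7 36 36 36 36 36 36.  K' ⊕ opad = 8d 5c 5c 5c 5c 5c 5c.
Inner input = (K'⊕ipad) ∥ m = e7 36 36 36 36 36 36 ∥ 6e e0 27 9b.
Inner hash: sum = 231+54+54+54+54+54+54+110+224+39+155 = 1083; mod 256 = 59 → 3b.
Outer input = (K'⊕opad) ∥ inner = 8d 5c 5c 5c 5c 5c 5c ∥ 3b.
Outer hash (tag): sum = 141+92+92+92+92+92+92+59 = 752; mod 256 = 240 → f0.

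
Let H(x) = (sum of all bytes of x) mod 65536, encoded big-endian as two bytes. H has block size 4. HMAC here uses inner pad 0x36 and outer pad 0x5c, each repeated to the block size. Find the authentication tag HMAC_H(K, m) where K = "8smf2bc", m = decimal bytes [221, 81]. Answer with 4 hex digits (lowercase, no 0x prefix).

Key "8smf2bc" = 38 73 6d 66 32 62 63 is 7 bytes > B = 4, so hash it first: H(key) = 02 75, then zero-pad to 4 bytes: K' = 02 75 00 00.
K' ⊕ ipad = 34 43 36 36.  K' ⊕ opad = 5e 29 5c 5c.
Inner input = (K'⊕ipad) ∥ m = 34 43 36 36 ∥ dd 51.
Inner hash: sum = 52+67+54+54+221+81 = 529 → 02 11.
Outer input = (K'⊕opad) ∥ inner = 5e 29 5c 5c ∥ 02 11.
Outer hash (tag): sum = 94+41+92+92+2+17 = 338 → 01 52.

0152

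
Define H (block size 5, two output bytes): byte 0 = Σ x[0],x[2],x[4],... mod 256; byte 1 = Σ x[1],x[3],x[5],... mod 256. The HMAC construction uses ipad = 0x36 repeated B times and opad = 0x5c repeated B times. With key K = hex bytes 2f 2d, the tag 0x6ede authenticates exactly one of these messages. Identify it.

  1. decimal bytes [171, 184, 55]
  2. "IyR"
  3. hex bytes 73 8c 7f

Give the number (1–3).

Key hex bytes 2f 2d is 2 bytes ≤ B = 5; zero-pad to 5 bytes: K' = 2f 2d 00 00 00.
K' ⊕ ipad = 19 1b 36 36 36; K' ⊕ opad = 73 71 5c 5c 5c.
m1: inner = H(19 1b 36 36 36 ab b8 37) = 3d 33; tag = H(73 71 5c 5c 5c 3d 33) = 5e0a
m2: inner = H(19 1b 36 36 36 49 79 52) = fe ec; tag = H(73 71 5c 5c 5c fe ec) = 17cb
m3: inner = H(19 1b 36 36 36 73 8c 7f) = 11 43; tag = H(73 71 5c 5c 5c 11 43) = 6ede ← matches

3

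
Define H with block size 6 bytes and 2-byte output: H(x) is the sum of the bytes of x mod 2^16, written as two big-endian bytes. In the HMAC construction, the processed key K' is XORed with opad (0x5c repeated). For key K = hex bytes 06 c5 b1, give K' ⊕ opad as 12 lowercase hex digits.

Key hex bytes 06 c5 b1 is 3 bytes ≤ B = 6; zero-pad to 6 bytes: K' = 06 c5 b1 00 00 00.
XOR each byte with 0x5c: 06⊕5c=5a, c5⊕5c=99, b1⊕5c=ed, 00⊕5c=5c, 00⊕5c=5c, 00⊕5c=5c.

5a99ed5c5c5c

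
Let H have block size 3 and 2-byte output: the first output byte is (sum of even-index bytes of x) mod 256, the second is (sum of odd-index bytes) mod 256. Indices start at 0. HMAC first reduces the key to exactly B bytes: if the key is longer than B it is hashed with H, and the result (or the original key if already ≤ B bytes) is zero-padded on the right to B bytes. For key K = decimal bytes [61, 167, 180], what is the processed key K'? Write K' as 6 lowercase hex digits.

Key decimal bytes [61, 167, 180] = 3d a7 b4 is exactly B = 3 bytes: K' = 3d a7 b4.

3da7b4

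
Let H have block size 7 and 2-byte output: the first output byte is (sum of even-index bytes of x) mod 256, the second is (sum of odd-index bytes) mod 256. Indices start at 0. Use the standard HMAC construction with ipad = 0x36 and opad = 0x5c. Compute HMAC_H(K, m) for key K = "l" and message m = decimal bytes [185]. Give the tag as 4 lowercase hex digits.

Key "l" = 6c is 1 byte ≤ B = 7; zero-pad to 7 bytes: K' = 6c 00 00 00 00 00 00.
K' ⊕ ipad = 5a 36 36 36 36 36 36.  K' ⊕ opad = 30 5c 5c 5c 5c 5c 5c.
Inner input = (K'⊕ipad) ∥ m = 5a 36 36 36 36 36 36 ∥ b9.
Inner hash: even-index sum = 252 mod 256 = 252; odd-index sum = 347 mod 256 = 91 → fc 5b.
Outer input = (K'⊕opad) ∥ inner = 30 5c 5c 5c 5c 5c 5c ∥ fc 5b.
Outer hash (tag): even-index sum = 415 mod 256 = 159; odd-index sum = 528 mod 256 = 16 → 9f 10.

9f10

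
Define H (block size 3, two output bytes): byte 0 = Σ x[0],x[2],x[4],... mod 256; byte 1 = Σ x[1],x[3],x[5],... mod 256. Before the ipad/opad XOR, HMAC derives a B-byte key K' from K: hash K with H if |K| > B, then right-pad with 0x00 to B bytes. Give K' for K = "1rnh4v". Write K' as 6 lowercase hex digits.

|K| = 6 > B = 3, so first hash the key.
H(K): even-index sum = 211 mod 256 = 211; odd-index sum = 336 mod 256 = 80 → d3 50.
Zero-pad H(K) = d3 50 to 3 bytes: K' = d3 50 00.

d35000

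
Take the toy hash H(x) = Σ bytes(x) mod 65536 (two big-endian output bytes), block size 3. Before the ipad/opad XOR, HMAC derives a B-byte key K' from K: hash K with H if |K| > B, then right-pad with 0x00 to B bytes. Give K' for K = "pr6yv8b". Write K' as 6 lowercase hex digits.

|K| = 7 > B = 3, so first hash the key.
H(K): sum = 112+114+54+121+118+56+98 = 673 → 02 a1.
Zero-pad H(K) = 02 a1 to 3 bytes: K' = 02 a1 00.

02a100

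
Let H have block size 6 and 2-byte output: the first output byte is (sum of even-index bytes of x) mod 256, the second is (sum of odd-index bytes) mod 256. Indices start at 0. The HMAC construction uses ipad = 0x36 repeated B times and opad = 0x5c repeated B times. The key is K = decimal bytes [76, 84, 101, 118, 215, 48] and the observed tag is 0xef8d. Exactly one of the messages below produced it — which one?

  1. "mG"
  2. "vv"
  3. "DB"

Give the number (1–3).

Key decimal bytes [76, 84, 101, 118, 215, 48] = 4c 54 65 76 d7 30 is exactly B = 6 bytes: K' = 4c 54 65 76 d7 30.
K' ⊕ ipad = 7a 62 53 40 e1 06; K' ⊕ opad = 10 08 39 2a 8b 6c.
m1: inner = H(7a 62 53 40 e1 06 6d 47) = 1b ef; tag = H(10 08 39 2a 8b 6c 1b ef) = ef8d ← matches
m2: inner = H(7a 62 53 40 e1 06 76 76) = 24 1e; tag = H(10 08 39 2a 8b 6c 24 1e) = f8bc
m3: inner = H(7a 62 53 40 e1 06 44 42) = f2 ea; tag = H(10 08 39 2a 8b 6c f2 ea) = c688

1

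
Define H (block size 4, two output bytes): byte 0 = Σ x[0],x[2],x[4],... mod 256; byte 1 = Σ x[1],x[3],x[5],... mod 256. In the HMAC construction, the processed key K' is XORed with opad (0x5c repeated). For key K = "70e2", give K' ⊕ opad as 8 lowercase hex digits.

Key "70e2" = 37 30 65 32 is exactly B = 4 bytes: K' = 37 30 65 32.
XOR each byte with 0x5c: 37⊕5c=6b, 30⊕5c=6c, 65⊕5c=39, 32⊕5c=6e.

6b6c396e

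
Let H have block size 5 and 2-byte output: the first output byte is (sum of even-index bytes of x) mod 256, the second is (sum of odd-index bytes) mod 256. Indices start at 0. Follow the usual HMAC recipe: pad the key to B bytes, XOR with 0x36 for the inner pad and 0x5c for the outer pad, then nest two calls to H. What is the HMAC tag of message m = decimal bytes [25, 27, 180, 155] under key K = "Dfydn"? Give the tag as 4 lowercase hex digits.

Key "Dfydn" = 44 66 79 64 6e is exactly B = 5 bytes: K' = 44 66 79 64 6e.
K' ⊕ ipad = 72 50 4f 52 58.  K' ⊕ opad = 18 3a 25 38 32.
Inner input = (K'⊕ipad) ∥ m = 72 50 4f 52 58 ∥ 19 1b b4 9b.
Inner hash: even-index sum = 463 mod 256 = 207; odd-index sum = 367 mod 256 = 111 → cf 6f.
Outer input = (K'⊕opad) ∥ inner = 18 3a 25 38 32 ∥ cf 6f.
Outer hash (tag): even-index sum = 222 mod 256 = 222; odd-index sum = 321 mod 256 = 65 → de 41.

de41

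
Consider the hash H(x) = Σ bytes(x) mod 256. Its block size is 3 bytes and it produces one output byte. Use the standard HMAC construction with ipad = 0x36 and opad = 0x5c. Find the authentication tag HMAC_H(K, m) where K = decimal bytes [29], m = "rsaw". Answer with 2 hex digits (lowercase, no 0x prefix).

4d

Key decimal bytes [29] = 1d is 1 byte ≤ B = 3; zero-pad to 3 bytes: K' = 1d 00 00.
K' ⊕ ipad = 2b 36 36.  K' ⊕ opad = 41 5c 5c.
Inner input = (K'⊕ipad) ∥ m = 2b 36 36 ∥ 72 73 61 77.
Inner hash: sum = 43+54+54+114+115+97+119 = 596; mod 256 = 84 → 54.
Outer input = (K'⊕opad) ∥ inner = 41 5c 5c ∥ 54.
Outer hash (tag): sum = 65+92+92+84 = 333; mod 256 = 77 → 4d.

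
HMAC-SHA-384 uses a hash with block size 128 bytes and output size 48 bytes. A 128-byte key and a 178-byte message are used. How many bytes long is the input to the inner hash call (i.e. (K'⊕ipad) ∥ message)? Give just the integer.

Key is 128 ≤ 128 bytes, zero-padded: |K'| = 128.
Inner input = (K'⊕ipad) ∥ m → 128 + 178 = 306 bytes.

306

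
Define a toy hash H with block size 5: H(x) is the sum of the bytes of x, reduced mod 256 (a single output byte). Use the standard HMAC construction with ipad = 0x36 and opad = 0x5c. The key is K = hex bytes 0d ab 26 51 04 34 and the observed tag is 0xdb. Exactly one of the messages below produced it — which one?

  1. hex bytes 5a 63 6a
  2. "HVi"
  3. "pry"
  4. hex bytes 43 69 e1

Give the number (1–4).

Key hex bytes 0d ab 26 51 04 34 is 6 bytes > B = 5, so hash it first: H(key) = 67, then zero-pad to 5 bytes: K' = 67 00 00 00 00.
K' ⊕ ipad = 51 36 36 36 36; K' ⊕ opad = 3b 5c 5c 5c 5c.
m1: inner = H(51 36 36 36 36 5a 63 6a) = 50; tag = H(3b 5c 5c 5c 5c 50) = fb
m2: inner = H(51 36 36 36 36 48 56 69) = 30; tag = H(3b 5c 5c 5c 5c 30) = db ← matches
m3: inner = H(51 36 36 36 36 70 72 79) = 84; tag = H(3b 5c 5c 5c 5c 84) = 2f
m4: inner = H(51 36 36 36 36 43 69 e1) = b6; tag = H(3b 5c 5c 5c 5c b6) = 61

2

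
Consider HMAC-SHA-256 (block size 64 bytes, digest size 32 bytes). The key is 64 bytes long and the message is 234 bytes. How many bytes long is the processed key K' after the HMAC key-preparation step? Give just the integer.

64

Key is 64 ≤ 64 bytes, zero-padded: |K'| = 64.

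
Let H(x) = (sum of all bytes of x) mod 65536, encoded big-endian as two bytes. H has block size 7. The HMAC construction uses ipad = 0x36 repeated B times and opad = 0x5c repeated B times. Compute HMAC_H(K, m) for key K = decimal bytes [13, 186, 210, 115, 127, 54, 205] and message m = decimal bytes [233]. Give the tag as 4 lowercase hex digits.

0333

Key decimal bytes [13, 186, 210, 115, 127, 54, 205] = 0d ba d2 73 7f 36 cd is exactly B = 7 bytes: K' = 0d ba d2 73 7f 36 cd.
K' ⊕ ipad = 3b 8c e4 45 49 00 fb.  K' ⊕ opad = 51 e6 8e 2f 23 6a 91.
Inner input = (K'⊕ipad) ∥ m = 3b 8c e4 45 49 00 fb ∥ e9.
Inner hash: sum = 59+140+228+69+73+0+251+233 = 1053 → 04 1d.
Outer input = (K'⊕opad) ∥ inner = 51 e6 8e 2f 23 6a 91 ∥ 04 1d.
Outer hash (tag): sum = 81+230+142+47+35+106+145+4+29 = 819 → 03 33.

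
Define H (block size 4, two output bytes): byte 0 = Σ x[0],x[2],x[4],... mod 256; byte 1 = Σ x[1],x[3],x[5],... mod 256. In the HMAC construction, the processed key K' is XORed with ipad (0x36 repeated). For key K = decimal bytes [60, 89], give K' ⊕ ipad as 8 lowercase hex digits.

0a6f3636

Key decimal bytes [60, 89] = 3c 59 is 2 bytes ≤ B = 4; zero-pad to 4 bytes: K' = 3c 59 00 00.
XOR each byte with 0x36: 3c⊕36=0a, 59⊕36=6f, 00⊕36=36, 00⊕36=36.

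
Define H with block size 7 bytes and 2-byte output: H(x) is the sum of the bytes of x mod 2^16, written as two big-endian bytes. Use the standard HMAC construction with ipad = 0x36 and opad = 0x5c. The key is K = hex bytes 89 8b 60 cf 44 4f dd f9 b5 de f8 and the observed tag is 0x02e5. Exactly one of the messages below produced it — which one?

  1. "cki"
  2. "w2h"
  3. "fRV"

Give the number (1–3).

Key hex bytes 89 8b 60 cf 44 4f dd f9 b5 de f8 is 11 bytes > B = 7, so hash it first: H(key) = 07 37, then zero-pad to 7 bytes: K' = 07 37 00 00 00 00 00.
K' ⊕ ipad = 31 01 36 36 36 36 36; K' ⊕ opad = 5b 6b 5c 5c 5c 5c 5c.
m1: inner = H(31 01 36 36 36 36 36 63 6b 69) = 02 77; tag = H(5b 6b 5c 5c 5c 5c 5c 02 77) = 030b
m2: inner = H(31 01 36 36 36 36 36 77 32 68) = 02 51; tag = H(5b 6b 5c 5c 5c 5c 5c 02 51) = 02e5 ← matches
m3: inner = H(31 01 36 36 36 36 36 66 52 56) = 02 4e; tag = H(5b 6b 5c 5c 5c 5c 5c 02 4e) = 02e2

2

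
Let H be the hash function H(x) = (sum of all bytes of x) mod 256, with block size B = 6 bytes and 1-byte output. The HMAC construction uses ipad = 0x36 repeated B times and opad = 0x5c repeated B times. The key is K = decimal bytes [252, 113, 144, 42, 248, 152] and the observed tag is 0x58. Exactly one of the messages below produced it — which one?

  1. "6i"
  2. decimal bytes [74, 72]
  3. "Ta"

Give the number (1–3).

Key decimal bytes [252, 113, 144, 42, 248, 152] = fc 71 90 2a f8 98 is exactly B = 6 bytes: K' = fc 71 90 2a f8 98.
K' ⊕ ipad = ca 47 a6 1c ce ae; K' ⊕ opad = a0 2d cc 76 a4 c4.
m1: inner = H(ca 47 a6 1c ce ae 36 69) = ee; tag = H(a0 2d cc 76 a4 c4 ee) = 65
m2: inner = H(ca 47 a6 1c ce ae 4a 48) = e1; tag = H(a0 2d cc 76 a4 c4 e1) = 58 ← matches
m3: inner = H(ca 47 a6 1c ce ae 54 61) = 04; tag = H(a0 2d cc 76 a4 c4 04) = 7b

2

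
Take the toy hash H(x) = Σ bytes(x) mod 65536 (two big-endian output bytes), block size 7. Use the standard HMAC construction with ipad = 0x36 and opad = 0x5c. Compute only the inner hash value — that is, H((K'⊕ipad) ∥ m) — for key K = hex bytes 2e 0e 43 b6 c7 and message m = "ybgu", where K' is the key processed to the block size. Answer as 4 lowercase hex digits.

0459

Key hex bytes 2e 0e 43 b6 c7 is 5 bytes ≤ B = 7; zero-pad to 7 bytes: K' = 2e 0e 43 b6 c7 00 00.
K' ⊕ ipad = 18 38 75 80 f1 36 36.
Inner input = 18 38 75 80 f1 36 36 ∥ 79 62 67 75.
Inner hash: sum = 24+56+117+128+241+54+54+121+98+103+117 = 1113 → 04 59.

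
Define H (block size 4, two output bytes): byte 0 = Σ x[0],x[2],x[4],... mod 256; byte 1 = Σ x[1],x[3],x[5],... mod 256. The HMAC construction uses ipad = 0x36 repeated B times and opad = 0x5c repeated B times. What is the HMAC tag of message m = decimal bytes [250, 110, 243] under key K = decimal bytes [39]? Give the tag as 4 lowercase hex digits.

Key decimal bytes [39] = 27 is 1 byte ≤ B = 4; zero-pad to 4 bytes: K' = 27 00 00 00.
K' ⊕ ipad = 11 36 36 36.  K' ⊕ opad = 7b 5c 5c 5c.
Inner input = (K'⊕ipad) ∥ m = 11 36 36 36 ∥ fa 6e f3.
Inner hash: even-index sum = 564 mod 256 = 52; odd-index sum = 218 mod 256 = 218 → 34 da.
Outer input = (K'⊕opad) ∥ inner = 7b 5c 5c 5c ∥ 34 da.
Outer hash (tag): even-index sum = 267 mod 256 = 11; odd-index sum = 402 mod 256 = 146 → 0b 92.

0b92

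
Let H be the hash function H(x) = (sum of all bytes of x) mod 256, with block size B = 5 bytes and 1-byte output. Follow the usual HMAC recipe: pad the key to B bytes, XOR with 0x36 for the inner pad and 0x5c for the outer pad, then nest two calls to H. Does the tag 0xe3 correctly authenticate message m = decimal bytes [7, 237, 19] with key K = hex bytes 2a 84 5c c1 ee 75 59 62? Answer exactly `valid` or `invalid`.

valid

Key hex bytes 2a 84 5c c1 ee 75 59 62 is 8 bytes > B = 5, so hash it first: H(key) = e9, then zero-pad to 5 bytes: K' = e9 00 00 00 00.
K' ⊕ ipad = df 36 36 36 36; K' ⊕ opad = b5 5c 5c 5c 5c.
Inner hash: sum = 223+54+54+54+54+7+237+19 = 702; mod 256 = 190 → be.
Outer hash (recomputed tag): sum = 181+92+92+92+92+190 = 739; mod 256 = 227 → e3.
Recomputed tag = e3; claimed = e3 → match.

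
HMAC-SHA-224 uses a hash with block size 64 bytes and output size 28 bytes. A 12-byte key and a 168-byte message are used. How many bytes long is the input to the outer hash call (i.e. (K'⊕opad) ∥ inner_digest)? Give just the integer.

92

Key is 12 ≤ 64 bytes, zero-padded: |K'| = 64.
Outer input = (K'⊕opad) ∥ H(inner) → 64 + 28 = 92 bytes.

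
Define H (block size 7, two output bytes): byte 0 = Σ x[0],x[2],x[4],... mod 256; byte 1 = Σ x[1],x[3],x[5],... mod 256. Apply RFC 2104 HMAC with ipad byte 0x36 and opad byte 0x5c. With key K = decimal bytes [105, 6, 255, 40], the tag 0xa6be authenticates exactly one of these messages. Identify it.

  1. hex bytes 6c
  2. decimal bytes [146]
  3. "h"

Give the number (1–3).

Key decimal bytes [105, 6, 255, 40] = 69 06 ff 28 is 4 bytes ≤ B = 7; zero-pad to 7 bytes: K' = 69 06 ff 28 00 00 00.
K' ⊕ ipad = 5f 30 c9 1e 36 36 36; K' ⊕ opad = 35 5a a3 74 5c 5c 5c.
m1: inner = H(5f 30 c9 1e 36 36 36 6c) = 94 f0; tag = H(35 5a a3 74 5c 5c 5c 94 f0) = 80be
m2: inner = H(5f 30 c9 1e 36 36 36 92) = 94 16; tag = H(35 5a a3 74 5c 5c 5c 94 16) = a6be ← matches
m3: inner = H(5f 30 c9 1e 36 36 36 68) = 94 ec; tag = H(35 5a a3 74 5c 5c 5c 94 ec) = 7cbe

2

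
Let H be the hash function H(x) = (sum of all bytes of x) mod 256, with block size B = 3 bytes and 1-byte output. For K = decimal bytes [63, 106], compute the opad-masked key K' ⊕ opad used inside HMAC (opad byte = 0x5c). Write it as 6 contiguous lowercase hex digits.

Key decimal bytes [63, 106] = 3f 6a is 2 bytes ≤ B = 3; zero-pad to 3 bytes: K' = 3f 6a 00.
XOR each byte with 0x5c: 3f⊕5c=63, 6a⊕5c=36, 00⊕5c=5c.

63365c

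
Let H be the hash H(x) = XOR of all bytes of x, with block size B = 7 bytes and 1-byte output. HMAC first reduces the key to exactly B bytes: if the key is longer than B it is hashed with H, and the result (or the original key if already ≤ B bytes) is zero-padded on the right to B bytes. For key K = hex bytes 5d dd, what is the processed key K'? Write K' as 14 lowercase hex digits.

Key hex bytes 5d dd is 2 bytes ≤ B = 7; zero-pad to 7 bytes: K' = 5d dd 00 00 00 00 00.

5ddd0000000000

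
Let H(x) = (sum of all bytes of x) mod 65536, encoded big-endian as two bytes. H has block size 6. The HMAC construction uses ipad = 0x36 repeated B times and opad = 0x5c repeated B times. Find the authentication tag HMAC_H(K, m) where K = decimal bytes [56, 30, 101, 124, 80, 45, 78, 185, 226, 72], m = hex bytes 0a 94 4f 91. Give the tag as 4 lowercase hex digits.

Key decimal bytes [56, 30, 101, 124, 80, 45, 78, 185, 226, 72] = 38 1e 65 7c 50 2d 4e b9 e2 48 is 10 bytes > B = 6, so hash it first: H(key) = 03 e5, then zero-pad to 6 bytes: K' = 03 e5 00 00 00 00.
K' ⊕ ipad = 35 d3 36 36 36 36.  K' ⊕ opad = 5f b9 5c 5c 5c 5c.
Inner input = (K'⊕ipad) ∥ m = 35 d3 36 36 36 36 ∥ 0a 94 4f 91.
Inner hash: sum = 53+211+54+54+54+54+10+148+79+145 = 862 → 03 5e.
Outer input = (K'⊕opad) ∥ inner = 5f b9 5c 5c 5c 5c ∥ 03 5e.
Outer hash (tag): sum = 95+185+92+92+92+92+3+94 = 745 → 02 e9.

02e9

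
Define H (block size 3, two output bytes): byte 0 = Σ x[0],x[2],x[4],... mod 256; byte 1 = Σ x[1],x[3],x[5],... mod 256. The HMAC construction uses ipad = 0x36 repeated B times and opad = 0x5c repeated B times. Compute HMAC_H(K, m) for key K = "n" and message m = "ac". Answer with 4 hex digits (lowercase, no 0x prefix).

254d

Key "n" = 6e is 1 byte ≤ B = 3; zero-pad to 3 bytes: K' = 6e 00 00.
K' ⊕ ipad = 58 36 36.  K' ⊕ opad = 32 5c 5c.
Inner input = (K'⊕ipad) ∥ m = 58 36 36 ∥ 61 63.
Inner hash: even-index sum = 241 mod 256 = 241; odd-index sum = 151 mod 256 = 151 → f1 97.
Outer input = (K'⊕opad) ∥ inner = 32 5c 5c ∥ f1 97.
Outer hash (tag): even-index sum = 293 mod 256 = 37; odd-index sum = 333 mod 256 = 77 → 25 4d.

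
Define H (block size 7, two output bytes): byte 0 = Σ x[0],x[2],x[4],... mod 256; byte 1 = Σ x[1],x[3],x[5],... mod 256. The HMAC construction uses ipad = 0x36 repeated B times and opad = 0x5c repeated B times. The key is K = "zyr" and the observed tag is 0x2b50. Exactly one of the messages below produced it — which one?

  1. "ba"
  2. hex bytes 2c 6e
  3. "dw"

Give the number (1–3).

3

Key "zyr" = 7a 79 72 is 3 bytes ≤ B = 7; zero-pad to 7 bytes: K' = 7a 79 72 00 00 00 00.
K' ⊕ ipad = 4c 4f 44 36 36 36 36; K' ⊕ opad = 26 25 2e 5c 5c 5c 5c.
m1: inner = H(4c 4f 44 36 36 36 36 62 61) = 5d 1d; tag = H(26 25 2e 5c 5c 5c 5c 5d 1d) = 293a
m2: inner = H(4c 4f 44 36 36 36 36 2c 6e) = 6a e7; tag = H(26 25 2e 5c 5c 5c 5c 6a e7) = f347
m3: inner = H(4c 4f 44 36 36 36 36 64 77) = 73 1f; tag = H(26 25 2e 5c 5c 5c 5c 73 1f) = 2b50 ← matches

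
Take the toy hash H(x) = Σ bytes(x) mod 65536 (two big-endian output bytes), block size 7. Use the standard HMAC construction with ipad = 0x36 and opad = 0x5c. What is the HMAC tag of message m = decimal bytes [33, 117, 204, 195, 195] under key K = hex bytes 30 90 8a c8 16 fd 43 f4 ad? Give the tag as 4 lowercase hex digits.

02e6

Key hex bytes 30 90 8a c8 16 fd 43 f4 ad is 9 bytes > B = 7, so hash it first: H(key) = 05 09, then zero-pad to 7 bytes: K' = 05 09 00 00 00 00 00.
K' ⊕ ipad = 33 3f 36 36 36 36 36.  K' ⊕ opad = 59 55 5c 5c 5c 5c 5c.
Inner input = (K'⊕ipad) ∥ m = 33 3f 36 36 36 36 36 ∥ 21 75 cc c3 c3.
Inner hash: sum = 51+63+54+54+54+54+54+33+117+204+195+195 = 1128 → 04 68.
Outer input = (K'⊕opad) ∥ inner = 59 55 5c 5c 5c 5c 5c ∥ 04 68.
Outer hash (tag): sum = 89+85+92+92+92+92+92+4+104 = 742 → 02 e6.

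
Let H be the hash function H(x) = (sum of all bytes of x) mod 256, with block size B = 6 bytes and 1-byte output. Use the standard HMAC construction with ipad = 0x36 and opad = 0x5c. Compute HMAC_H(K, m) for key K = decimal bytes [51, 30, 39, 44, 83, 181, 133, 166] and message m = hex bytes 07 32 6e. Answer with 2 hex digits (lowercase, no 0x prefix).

Key decimal bytes [51, 30, 39, 44, 83, 181, 133, 166] = 33 1e 27 2c 53 b5 85 a6 is 8 bytes > B = 6, so hash it first: H(key) = d7, then zero-pad to 6 bytes: K' = d7 00 00 00 00 00.
K' ⊕ ipad = e1 36 36 36 36 36.  K' ⊕ opad = 8b 5c 5c 5c 5c 5c.
Inner input = (K'⊕ipad) ∥ m = e1 36 36 36 36 36 ∥ 07 32 6e.
Inner hash: sum = 225+54+54+54+54+54+7+50+110 = 662; mod 256 = 150 → 96.
Outer input = (K'⊕opad) ∥ inner = 8b 5c 5c 5c 5c 5c ∥ 96.
Outer hash (tag): sum = 139+92+92+92+92+92+150 = 749; mod 256 = 237 → ed.

ed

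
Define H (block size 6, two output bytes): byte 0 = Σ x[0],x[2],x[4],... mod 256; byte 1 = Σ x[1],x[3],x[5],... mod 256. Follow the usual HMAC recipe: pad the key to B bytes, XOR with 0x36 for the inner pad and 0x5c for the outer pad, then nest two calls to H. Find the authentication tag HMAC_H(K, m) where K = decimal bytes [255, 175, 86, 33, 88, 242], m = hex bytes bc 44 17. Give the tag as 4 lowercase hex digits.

Key decimal bytes [255, 175, 86, 33, 88, 242] = ff af 56 21 58 f2 is exactly B = 6 bytes: K' = ff af 56 21 58 f2.
K' ⊕ ipad = c9 99 60 17 6e c4.  K' ⊕ opad = a3 f3 0a 7d 04 ae.
Inner input = (K'⊕ipad) ∥ m = c9 99 60 17 6e c4 ∥ bc 44 17.
Inner hash: even-index sum = 618 mod 256 = 106; odd-index sum = 440 mod 256 = 184 → 6a b8.
Outer input = (K'⊕opad) ∥ inner = a3 f3 0a 7d 04 ae ∥ 6a b8.
Outer hash (tag): even-index sum = 283 mod 256 = 27; odd-index sum = 726 mod 256 = 214 → 1b d6.

1bd6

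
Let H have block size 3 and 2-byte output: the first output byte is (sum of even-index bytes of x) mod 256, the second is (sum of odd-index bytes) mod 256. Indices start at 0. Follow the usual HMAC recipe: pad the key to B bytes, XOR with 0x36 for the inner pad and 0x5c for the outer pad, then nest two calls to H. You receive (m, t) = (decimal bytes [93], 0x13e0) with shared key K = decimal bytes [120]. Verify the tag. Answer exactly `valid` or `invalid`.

valid

Key decimal bytes [120] = 78 is 1 byte ≤ B = 3; zero-pad to 3 bytes: K' = 78 00 00.
K' ⊕ ipad = 4e 36 36; K' ⊕ opad = 24 5c 5c.
Inner hash: even-index sum = 132 mod 256 = 132; odd-index sum = 147 mod 256 = 147 → 84 93.
Outer hash (recomputed tag): even-index sum = 275 mod 256 = 19; odd-index sum = 224 mod 256 = 224 → 13 e0.
Recomputed tag = 13e0; claimed = 13e0 → match.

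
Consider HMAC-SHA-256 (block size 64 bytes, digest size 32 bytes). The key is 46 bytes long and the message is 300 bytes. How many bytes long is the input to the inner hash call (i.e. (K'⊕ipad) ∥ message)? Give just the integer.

Key is 46 ≤ 64 bytes, zero-padded: |K'| = 64.
Inner input = (K'⊕ipad) ∥ m → 64 + 300 = 364 bytes.

364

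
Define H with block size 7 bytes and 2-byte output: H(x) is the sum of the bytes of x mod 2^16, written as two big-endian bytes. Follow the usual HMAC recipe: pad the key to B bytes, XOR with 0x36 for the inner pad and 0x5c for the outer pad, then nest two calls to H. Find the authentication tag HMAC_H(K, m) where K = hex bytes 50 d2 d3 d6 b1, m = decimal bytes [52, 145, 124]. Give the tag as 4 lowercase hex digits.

Key hex bytes 50 d2 d3 d6 b1 is 5 bytes ≤ B = 7; zero-pad to 7 bytes: K' = 50 d2 d3 d6 b1 00 00.
K' ⊕ ipad = 66 e4 e5 e0 87 36 36.  K' ⊕ opad = 0c 8e 8f 8a ed 5c 5c.
Inner input = (K'⊕ipad) ∥ m = 66 e4 e5 e0 87 36 36 ∥ 34 91 7c.
Inner hash: sum = 102+228+229+224+135+54+54+52+145+124 = 1347 → 05 43.
Outer input = (K'⊕opad) ∥ inner = 0c 8e 8f 8a ed 5c 5c ∥ 05 43.
Outer hash (tag): sum = 12+142+143+138+237+92+92+5+67 = 928 → 03 a0.

03a0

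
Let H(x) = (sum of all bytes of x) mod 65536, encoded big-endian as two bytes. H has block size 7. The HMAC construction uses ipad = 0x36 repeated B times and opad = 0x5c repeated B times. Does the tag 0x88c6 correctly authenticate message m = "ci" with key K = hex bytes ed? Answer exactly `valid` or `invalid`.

Key hex bytes ed is 1 byte ≤ B = 7; zero-pad to 7 bytes: K' = ed 00 00 00 00 00 00.
K' ⊕ ipad = db 36 36 36 36 36 36; K' ⊕ opad = b1 5c 5c 5c 5c 5c 5c.
Inner hash: sum = 219+54+54+54+54+54+54+99+105 = 747 → 02 eb.
Outer hash (recomputed tag): sum = 177+92+92+92+92+92+92+2+235 = 966 → 03 c6.
Recomputed tag = 03c6; claimed = 88c6 → mismatch.

invalid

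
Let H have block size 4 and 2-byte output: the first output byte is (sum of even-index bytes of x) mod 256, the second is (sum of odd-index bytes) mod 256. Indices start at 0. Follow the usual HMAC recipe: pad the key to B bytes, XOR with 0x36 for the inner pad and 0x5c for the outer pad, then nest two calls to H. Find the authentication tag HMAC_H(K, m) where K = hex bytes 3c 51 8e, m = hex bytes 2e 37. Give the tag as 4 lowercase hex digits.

Key hex bytes 3c 51 8e is 3 bytes ≤ B = 4; zero-pad to 4 bytes: K' = 3c 51 8e 00.
K' ⊕ ipad = 0a 67 b8 36.  K' ⊕ opad = 60 0d d2 5c.
Inner input = (K'⊕ipad) ∥ m = 0a 67 b8 36 ∥ 2e 37.
Inner hash: even-index sum = 240 mod 256 = 240; odd-index sum = 212 mod 256 = 212 → f0 d4.
Outer input = (K'⊕opad) ∥ inner = 60 0d d2 5c ∥ f0 d4.
Outer hash (tag): even-index sum = 546 mod 256 = 34; odd-index sum = 317 mod 256 = 61 → 22 3d.

223d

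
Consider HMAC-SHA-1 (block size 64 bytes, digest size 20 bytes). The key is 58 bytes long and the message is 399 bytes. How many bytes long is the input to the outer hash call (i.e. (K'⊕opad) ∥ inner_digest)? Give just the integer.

Key is 58 ≤ 64 bytes, zero-padded: |K'| = 64.
Outer input = (K'⊕opad) ∥ H(inner) → 64 + 20 = 84 bytes.

84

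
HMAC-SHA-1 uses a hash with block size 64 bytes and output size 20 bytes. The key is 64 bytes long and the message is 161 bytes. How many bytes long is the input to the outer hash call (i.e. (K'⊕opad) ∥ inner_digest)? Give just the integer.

Key is 64 ≤ 64 bytes, zero-padded: |K'| = 64.
Outer input = (K'⊕opad) ∥ H(inner) → 64 + 20 = 84 bytes.

84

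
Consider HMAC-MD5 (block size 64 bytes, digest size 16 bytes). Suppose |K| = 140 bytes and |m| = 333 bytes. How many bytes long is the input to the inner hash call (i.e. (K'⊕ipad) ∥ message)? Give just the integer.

Key is 140 > 64 bytes, so it is hashed to 16 bytes then zero-padded to 64: |K'| = 64.
Inner input = (K'⊕ipad) ∥ m → 64 + 333 = 397 bytes.

397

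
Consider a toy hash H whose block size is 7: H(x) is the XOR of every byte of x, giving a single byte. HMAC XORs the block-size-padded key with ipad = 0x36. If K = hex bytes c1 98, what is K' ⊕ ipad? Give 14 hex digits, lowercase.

Key hex bytes c1 98 is 2 bytes ≤ B = 7; zero-pad to 7 bytes: K' = c1 98 00 00 00 00 00.
XOR each byte with 0x36: c1⊕36=f7, 98⊕36=ae, 00⊕36=36, 00⊕36=36, 00⊕36=36, 00⊕36=36, 00⊕36=36.

f7ae3636363636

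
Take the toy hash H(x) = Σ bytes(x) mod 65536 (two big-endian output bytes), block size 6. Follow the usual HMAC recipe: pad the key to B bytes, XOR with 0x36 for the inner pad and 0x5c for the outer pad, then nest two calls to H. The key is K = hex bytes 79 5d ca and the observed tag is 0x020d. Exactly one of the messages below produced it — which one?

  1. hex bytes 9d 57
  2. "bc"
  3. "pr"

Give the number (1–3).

3

Key hex bytes 79 5d ca is 3 bytes ≤ B = 6; zero-pad to 6 bytes: K' = 79 5d ca 00 00 00.
K' ⊕ ipad = 4f 6b fc 36 36 36; K' ⊕ opad = 25 01 96 5c 5c 5c.
m1: inner = H(4f 6b fc 36 36 36 9d 57) = 03 4c; tag = H(25 01 96 5c 5c 5c 03 4c) = 021f
m2: inner = H(4f 6b fc 36 36 36 62 63) = 03 1d; tag = H(25 01 96 5c 5c 5c 03 1d) = 01f0
m3: inner = H(4f 6b fc 36 36 36 70 72) = 03 3a; tag = H(25 01 96 5c 5c 5c 03 3a) = 020d ← matches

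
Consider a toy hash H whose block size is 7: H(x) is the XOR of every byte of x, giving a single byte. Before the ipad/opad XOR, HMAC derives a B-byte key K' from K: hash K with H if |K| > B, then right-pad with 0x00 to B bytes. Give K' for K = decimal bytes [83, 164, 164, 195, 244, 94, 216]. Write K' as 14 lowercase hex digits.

53a4a4c3f45ed8

Key decimal bytes [83, 164, 164, 195, 244, 94, 216] = 53 a4 a4 c3 f4 5e d8 is exactly B = 7 bytes: K' = 53 a4 a4 c3 f4 5e d8.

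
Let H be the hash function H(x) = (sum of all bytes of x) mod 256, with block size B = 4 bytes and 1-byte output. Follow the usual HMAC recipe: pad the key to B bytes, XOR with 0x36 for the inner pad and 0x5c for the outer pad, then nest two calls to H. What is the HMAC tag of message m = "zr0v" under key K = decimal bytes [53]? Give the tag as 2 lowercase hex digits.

b4

Key decimal bytes [53] = 35 is 1 byte ≤ B = 4; zero-pad to 4 bytes: K' = 35 00 00 00.
K' ⊕ ipad = 03 36 36 36.  K' ⊕ opad = 69 5c 5c 5c.
Inner input = (K'⊕ipad) ∥ m = 03 36 36 36 ∥ 7a 72 30 76.
Inner hash: sum = 3+54+54+54+122+114+48+118 = 567; mod 256 = 55 → 37.
Outer input = (K'⊕opad) ∥ inner = 69 5c 5c 5c ∥ 37.
Outer hash (tag): sum = 105+92+92+92+55 = 436; mod 256 = 180 → b4.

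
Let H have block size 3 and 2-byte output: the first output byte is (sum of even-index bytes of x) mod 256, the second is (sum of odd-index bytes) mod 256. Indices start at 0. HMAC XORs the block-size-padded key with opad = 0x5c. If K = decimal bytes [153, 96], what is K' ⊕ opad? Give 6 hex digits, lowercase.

Key decimal bytes [153, 96] = 99 60 is 2 bytes ≤ B = 3; zero-pad to 3 bytes: K' = 99 60 00.
XOR each byte with 0x5c: 99⊕5c=c5, 60⊕5c=3c, 00⊕5c=5c.

c53c5c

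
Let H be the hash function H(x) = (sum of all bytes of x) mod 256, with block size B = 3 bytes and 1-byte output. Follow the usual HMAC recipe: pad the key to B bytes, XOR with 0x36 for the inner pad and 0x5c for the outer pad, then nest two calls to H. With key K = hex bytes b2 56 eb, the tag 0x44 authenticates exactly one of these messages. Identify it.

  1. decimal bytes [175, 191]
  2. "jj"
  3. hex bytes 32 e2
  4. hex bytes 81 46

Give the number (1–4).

Key hex bytes b2 56 eb is exactly B = 3 bytes: K' = b2 56 eb.
K' ⊕ ipad = 84 60 dd; K' ⊕ opad = ee 0a b7.
m1: inner = H(84 60 dd af bf) = 2f; tag = H(ee 0a b7 2f) = de
m2: inner = H(84 60 dd 6a 6a) = 95; tag = H(ee 0a b7 95) = 44 ← matches
m3: inner = H(84 60 dd 32 e2) = d5; tag = H(ee 0a b7 d5) = 84
m4: inner = H(84 60 dd 81 46) = 88; tag = H(ee 0a b7 88) = 37

2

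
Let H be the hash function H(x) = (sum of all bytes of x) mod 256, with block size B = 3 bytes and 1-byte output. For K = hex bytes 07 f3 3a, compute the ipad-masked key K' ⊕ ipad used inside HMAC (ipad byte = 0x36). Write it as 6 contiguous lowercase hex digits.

Key hex bytes 07 f3 3a is exactly B = 3 bytes: K' = 07 f3 3a.
XOR each byte with 0x36: 07⊕36=31, f3⊕36=c5, 3a⊕36=0c.

31c50c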